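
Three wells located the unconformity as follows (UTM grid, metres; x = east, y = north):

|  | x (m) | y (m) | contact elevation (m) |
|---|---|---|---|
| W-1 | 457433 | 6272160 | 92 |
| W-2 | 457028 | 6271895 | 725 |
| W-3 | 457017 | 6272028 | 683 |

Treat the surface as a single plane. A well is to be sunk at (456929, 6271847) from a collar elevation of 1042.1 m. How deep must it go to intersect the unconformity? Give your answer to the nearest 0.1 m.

Two edge vectors: W-1→W-2 = (-405, -265, 633), W-1→W-3 = (-416, -132, 591).
Normal n = (W-1→W-2) × (W-1→W-3) = (-73059, -23973, -56780).
So ∂z/∂x = −n_x/n_z = −1.286703064 and ∂z/∂y = −n_y/n_z = −0.422208524.
Intercept c from W-1: 92 + 588580.44 + 2648159.42 = 3236831.86.
At (456929, 6271847): z_contact = −587931.94 − 2648027.27 + 3236831.86 = 872.65 m.
Depth below ground = 1042.1 − 872.65 = 169.5 m.

169.5 m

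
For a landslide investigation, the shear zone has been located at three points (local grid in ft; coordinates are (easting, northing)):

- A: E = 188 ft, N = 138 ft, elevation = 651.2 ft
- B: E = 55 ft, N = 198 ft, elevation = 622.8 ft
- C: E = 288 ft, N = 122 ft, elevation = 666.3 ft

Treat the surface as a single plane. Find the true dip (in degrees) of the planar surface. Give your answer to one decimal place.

Let the plane be z = a·E + b·N + c.
B−A: −133a + 60b = −28.4;  C−A: 100a − 16b = 15.1.
Solving gives a = 0.11663, b = −0.21480.
Gradient magnitude |∇z| = √(a² + b²) = √(0.01360 + 0.04614) = 0.24442.
True dip = arctan(0.24442) = 13.7°, dipping toward NNW (azimuth ≈ 331°).

13.7°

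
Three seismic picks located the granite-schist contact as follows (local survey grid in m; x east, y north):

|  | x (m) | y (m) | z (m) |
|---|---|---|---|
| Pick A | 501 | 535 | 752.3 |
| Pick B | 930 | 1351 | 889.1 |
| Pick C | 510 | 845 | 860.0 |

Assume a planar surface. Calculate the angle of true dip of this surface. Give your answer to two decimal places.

26.98°

Let the plane be z = a·x + b·y + c.
Pick B−Pick A: 429a + 816b = 136.8;  Pick C−Pick A: 9a + 310b = 107.7.
Solving gives a = −0.36193, b = 0.35793.
Gradient magnitude |∇z| = √(a² + b²) = √(0.13099 + 0.12811) = 0.50902.
True dip = arctan(0.50902) = 26.98°, dipping toward SE (azimuth ≈ 135°).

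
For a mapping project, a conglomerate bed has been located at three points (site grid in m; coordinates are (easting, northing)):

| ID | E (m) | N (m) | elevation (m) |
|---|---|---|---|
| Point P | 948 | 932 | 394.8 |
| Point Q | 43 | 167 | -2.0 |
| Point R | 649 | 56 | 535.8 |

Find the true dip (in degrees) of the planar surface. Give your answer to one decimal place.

42.6°

Let the plane be z = a·E + b·N + c.
Point Q−Point P: −905a − 765b = −396.8;  Point R−Point P: −299a − 876b = 141.
Solving gives a = 0.80749, b = −0.43658.
Gradient magnitude |∇z| = √(a² + b²) = √(0.65204 + 0.19060) = 0.91796.
True dip = arctan(0.91796) = 42.6°, dipping toward WNW (azimuth ≈ 298°).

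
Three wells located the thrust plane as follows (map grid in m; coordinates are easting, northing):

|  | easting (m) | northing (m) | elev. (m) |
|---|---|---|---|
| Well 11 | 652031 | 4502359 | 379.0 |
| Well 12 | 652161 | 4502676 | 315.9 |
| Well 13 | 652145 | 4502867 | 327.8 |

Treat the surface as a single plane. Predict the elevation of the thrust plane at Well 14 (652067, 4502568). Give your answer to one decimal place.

Two edge vectors: Well 11→Well 12 = (130, 317, -63.1), Well 11→Well 13 = (114, 508, -51.2).
Normal n = (Well 11→Well 12) × (Well 11→Well 13) = (15824.4, -537.4, 29902).
So ∂z/∂easting = −n_x/n_z = −0.529208749 and ∂z/∂northing = −n_y/n_z = 0.017972042.
Intercept c from Well 11: 379 + 345060.51 − 80916.59 = 264522.92.
At (652067, 4502568): z = −345079.6 + 80920.3 + 264522.92 = 363.7 m.

363.7 m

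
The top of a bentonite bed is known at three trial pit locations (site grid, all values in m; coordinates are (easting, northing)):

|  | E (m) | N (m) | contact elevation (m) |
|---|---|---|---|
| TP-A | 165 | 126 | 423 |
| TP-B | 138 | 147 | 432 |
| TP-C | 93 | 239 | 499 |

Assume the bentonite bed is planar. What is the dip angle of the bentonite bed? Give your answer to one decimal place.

44.6°

Two edge vectors: TP-A→TP-B = (-27, 21, 9), TP-A→TP-C = (-72, 113, 76).
Normal n = (TP-A→TP-B) × (TP-A→TP-C) = (579, 1404, -1539).
So ∂z/∂E = −n_x/n_z = 0.37622 and ∂z/∂N = −n_y/n_z = 0.91228.
Gradient magnitude |∇z| = √(a² + b²) = √(0.14154 + 0.83226) = 0.98681.
True dip = arctan(0.98681) = 44.6°, dipping toward SSW (azimuth ≈ 202°).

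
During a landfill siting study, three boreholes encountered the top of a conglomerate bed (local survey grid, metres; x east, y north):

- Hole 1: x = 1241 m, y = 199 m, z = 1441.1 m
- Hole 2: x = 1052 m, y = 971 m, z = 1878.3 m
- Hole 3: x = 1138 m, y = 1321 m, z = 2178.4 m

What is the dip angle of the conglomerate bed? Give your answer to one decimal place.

42.8°

Two edge vectors: Hole 1→Hole 2 = (-189, 772, 437.2), Hole 1→Hole 3 = (-103, 1122, 737.3).
Normal n = (Hole 1→Hole 2) × (Hole 1→Hole 3) = (78657.2, 94318.1, -132542).
So ∂z/∂x = −n_x/n_z = 0.59345 and ∂z/∂y = −n_y/n_z = 0.71161.
Gradient magnitude |∇z| = √(a² + b²) = √(0.35218 + 0.50639) = 0.92659.
True dip = arctan(0.92659) = 42.8°, dipping toward SW (azimuth ≈ 220°).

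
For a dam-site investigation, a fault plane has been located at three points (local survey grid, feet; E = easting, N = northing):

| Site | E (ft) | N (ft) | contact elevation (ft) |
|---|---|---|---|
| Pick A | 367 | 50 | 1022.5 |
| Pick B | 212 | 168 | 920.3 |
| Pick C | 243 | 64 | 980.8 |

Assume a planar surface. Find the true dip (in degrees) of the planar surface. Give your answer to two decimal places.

Two edge vectors: Pick A→Pick B = (-155, 118, -102.2), Pick A→Pick C = (-124, 14, -41.7).
Normal n = (Pick A→Pick B) × (Pick A→Pick C) = (-3489.8, 6209.3, 12462).
So ∂z/∂E = −n_x/n_z = 0.28004 and ∂z/∂N = −n_y/n_z = −0.49826.
Gradient magnitude |∇z| = √(a² + b²) = √(0.07842 + 0.24826) = 0.57156.
True dip = arctan(0.57156) = 29.75°, dipping toward NNW (azimuth ≈ 331°).

29.75°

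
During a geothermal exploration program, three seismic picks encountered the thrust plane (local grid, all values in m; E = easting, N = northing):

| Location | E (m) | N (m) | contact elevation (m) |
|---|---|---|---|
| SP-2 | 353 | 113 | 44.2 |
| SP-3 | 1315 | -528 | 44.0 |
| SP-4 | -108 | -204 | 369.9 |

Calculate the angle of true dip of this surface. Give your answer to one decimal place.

32.1°

Two edge vectors: SP-2→SP-3 = (962, -641, -0.2), SP-2→SP-4 = (-461, -317, 325.7).
Normal n = (SP-2→SP-3) × (SP-2→SP-4) = (-208837.1, -313231.2, -600455).
So ∂z/∂E = −n_x/n_z = −0.34780 and ∂z/∂N = −n_y/n_z = −0.52166.
Gradient magnitude |∇z| = √(a² + b²) = √(0.12096 + 0.27213) = 0.62697.
True dip = arctan(0.62697) = 32.1°, dipping toward NNE (azimuth ≈ 034°).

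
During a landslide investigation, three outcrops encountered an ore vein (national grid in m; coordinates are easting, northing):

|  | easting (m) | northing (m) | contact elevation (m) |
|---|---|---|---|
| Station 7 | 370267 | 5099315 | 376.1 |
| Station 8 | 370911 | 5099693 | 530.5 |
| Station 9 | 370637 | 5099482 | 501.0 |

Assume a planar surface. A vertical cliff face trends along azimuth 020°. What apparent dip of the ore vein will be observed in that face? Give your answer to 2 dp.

Let the plane be z = a·easting + b·northing + c.
Station 8−Station 7: 644a + 378b = 154.4;  Station 9−Station 7: 370a + 167b = 124.9.
Solving gives a = 0.66314, b = −0.72133.
Unit vector along 020° is (sin 20°, cos 20°) = (0.3420, 0.9397).
Slope in that direction = a·(0.3420) + b·(0.9397) = −0.45102.
Apparent dip = arctan|0.45102| = 24.28° (true dip is 44.4°, so apparent ≤ true as expected).

24.28°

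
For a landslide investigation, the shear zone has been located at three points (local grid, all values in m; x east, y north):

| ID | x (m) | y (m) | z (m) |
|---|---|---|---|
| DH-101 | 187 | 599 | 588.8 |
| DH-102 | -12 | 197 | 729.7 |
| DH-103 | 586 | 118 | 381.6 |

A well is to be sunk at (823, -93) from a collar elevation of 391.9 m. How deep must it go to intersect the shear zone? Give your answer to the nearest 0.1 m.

Let the plane be z = a·x + b·y + c.
DH-102−DH-101: −199a − 402b = 140.9;  DH-103−DH-101: 399a − 481b = −207.2.
Solving gives a = −0.58984, b = −0.05851.
Then c = 588.8 − a·187 − b·599 = 734.15.
At (823, -93): z_contact = −485.44 + 5.44 + 734.15 = 254.15 m.
Depth below ground = 391.9 − 254.15 = 137.7 m.

137.7 m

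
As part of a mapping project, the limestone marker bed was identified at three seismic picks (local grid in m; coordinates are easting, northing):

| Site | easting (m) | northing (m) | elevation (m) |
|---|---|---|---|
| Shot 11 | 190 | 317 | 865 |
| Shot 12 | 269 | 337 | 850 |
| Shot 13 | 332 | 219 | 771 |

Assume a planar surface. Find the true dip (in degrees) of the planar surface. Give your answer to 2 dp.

30.63°

Let the plane be z = a·easting + b·northing + c.
Shot 12−Shot 11: 79a + 20b = −15;  Shot 13−Shot 11: 142a − 98b = −94.
Solving gives a = −0.31658, b = 0.50047.
Gradient magnitude |∇z| = √(a² + b²) = √(0.10022 + 0.25047) = 0.59219.
True dip = arctan(0.59219) = 30.63°, dipping toward SSE (azimuth ≈ 148°).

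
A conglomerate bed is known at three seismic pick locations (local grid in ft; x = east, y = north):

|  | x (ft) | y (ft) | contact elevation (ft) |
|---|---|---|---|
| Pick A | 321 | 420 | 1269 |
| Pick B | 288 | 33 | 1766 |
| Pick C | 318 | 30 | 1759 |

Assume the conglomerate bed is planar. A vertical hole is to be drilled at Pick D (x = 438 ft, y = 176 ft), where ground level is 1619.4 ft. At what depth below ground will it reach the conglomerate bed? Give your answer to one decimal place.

Two edge vectors: Pick A→Pick B = (-33, -387, 497), Pick A→Pick C = (-3, -390, 490).
Normal n = (Pick A→Pick B) × (Pick A→Pick C) = (4200, 14679, 11709).
So ∂z/∂x = −n_x/n_z = −0.35870 and ∂z/∂y = −n_y/n_z = −1.25365.
Intercept c from Pick A: 1269 + 115.14 + 526.53 = 1910.68.
At (438, 176): z_contact = −157.11 − 220.64 + 1910.68 = 1532.92 ft.
Depth below ground = 1619.4 − 1532.92 = 86.5 ft.

86.5 ft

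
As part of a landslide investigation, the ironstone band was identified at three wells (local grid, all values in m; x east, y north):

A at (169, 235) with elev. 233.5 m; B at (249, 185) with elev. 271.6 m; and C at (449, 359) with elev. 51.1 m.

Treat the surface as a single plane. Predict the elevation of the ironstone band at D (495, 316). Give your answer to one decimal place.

Let the plane be z = a·x + b·y + c.
B−A: 80a − 50b = 38.1;  C−A: 280a + 124b = −182.4.
Solving gives a = −0.18376, b = −1.05602.
Then c = 233.5 − a·169 − b·235 = 512.72.
At (495, 316): z = −91.0 − 333.7 + 512.72 = 88.1 m.

88.1 m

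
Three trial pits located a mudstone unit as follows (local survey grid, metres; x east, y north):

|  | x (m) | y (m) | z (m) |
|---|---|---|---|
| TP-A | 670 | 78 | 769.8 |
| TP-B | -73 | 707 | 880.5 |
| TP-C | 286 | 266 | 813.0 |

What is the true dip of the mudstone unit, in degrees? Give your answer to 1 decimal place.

6.8°

Let the plane be z = a·x + b·y + c.
TP-B−TP-A: −743a + 629b = 110.7;  TP-C−TP-A: −384a + 188b = 43.2.
Solving gives a = −0.06246, b = 0.10222.
Gradient magnitude |∇z| = √(a² + b²) = √(0.00390 + 0.01045) = 0.11979.
True dip = arctan(0.11979) = 6.8°, dipping toward SSE (azimuth ≈ 149°).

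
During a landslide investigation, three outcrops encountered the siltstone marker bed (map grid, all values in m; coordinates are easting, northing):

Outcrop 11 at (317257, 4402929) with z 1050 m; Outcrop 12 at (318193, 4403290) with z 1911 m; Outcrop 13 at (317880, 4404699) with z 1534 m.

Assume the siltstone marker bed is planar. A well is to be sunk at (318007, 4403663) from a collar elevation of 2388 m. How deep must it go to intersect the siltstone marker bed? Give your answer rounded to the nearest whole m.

674 m

Let the plane be z = a·easting + b·northing + c.
Outcrop 12−Outcrop 11: 936a + 361b = 861;  Outcrop 13−Outcrop 11: 623a + 1770b = 484.
Solving gives a = 0.94233132, b = −0.05823300.
Then c = 1050 − a·317257 − b·4402929 = −41515.44.
At (318007, 4403663): z_contact = 299668.0 − 256438.5 − 41515.44 = 1714.0 m.
Depth below ground = 2388 − 1714.0 = 674 m.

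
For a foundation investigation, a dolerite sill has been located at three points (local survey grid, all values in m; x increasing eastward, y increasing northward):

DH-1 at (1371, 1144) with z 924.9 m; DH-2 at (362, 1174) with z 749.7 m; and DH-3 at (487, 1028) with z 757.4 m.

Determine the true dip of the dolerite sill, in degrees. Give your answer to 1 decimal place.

Two edge vectors: DH-1→DH-2 = (-1009, 30, -175.2), DH-1→DH-3 = (-884, -116, -167.5).
Normal n = (DH-1→DH-2) × (DH-1→DH-3) = (-25348.2, -14130.7, 143564).
So ∂z/∂x = −n_x/n_z = 0.17656 and ∂z/∂y = −n_y/n_z = 0.09843.
Gradient magnitude |∇z| = √(a² + b²) = √(0.03117 + 0.00969) = 0.20215.
True dip = arctan(0.20215) = 11.4°, dipping toward WSW (azimuth ≈ 241°).

11.4°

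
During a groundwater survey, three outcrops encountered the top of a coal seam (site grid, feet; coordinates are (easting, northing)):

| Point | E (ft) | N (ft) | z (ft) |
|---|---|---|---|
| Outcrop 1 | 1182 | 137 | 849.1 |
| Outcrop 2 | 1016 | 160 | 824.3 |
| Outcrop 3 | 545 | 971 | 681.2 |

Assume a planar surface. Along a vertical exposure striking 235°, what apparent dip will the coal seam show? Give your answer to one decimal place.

Two edge vectors: Outcrop 1→Outcrop 2 = (-166, 23, -24.8), Outcrop 1→Outcrop 3 = (-637, 834, -167.9).
Normal n = (Outcrop 1→Outcrop 2) × (Outcrop 1→Outcrop 3) = (16821.5, -12073.8, -123793).
So ∂z/∂E = −n_x/n_z = 0.13588 and ∂z/∂N = −n_y/n_z = −0.09753.
Unit vector along 235° is (sin 235°, cos 235°) = (-0.8192, -0.5736).
Slope in that direction = a·(-0.8192) + b·(-0.5736) = −0.05537.
Apparent dip = arctan|0.05537| = 3.2° (true dip is 9.5°, so apparent ≤ true as expected).

3.2°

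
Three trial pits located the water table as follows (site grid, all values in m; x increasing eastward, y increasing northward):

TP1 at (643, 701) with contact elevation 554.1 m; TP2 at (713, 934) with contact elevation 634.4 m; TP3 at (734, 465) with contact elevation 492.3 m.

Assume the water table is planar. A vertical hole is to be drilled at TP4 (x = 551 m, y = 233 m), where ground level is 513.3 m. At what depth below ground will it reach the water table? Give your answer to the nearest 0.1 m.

Two edge vectors: TP1→TP2 = (70, 233, 80.3), TP1→TP3 = (91, -236, -61.8).
Normal n = (TP1→TP2) × (TP1→TP3) = (4551.4, 11633.3, -37723).
So ∂z/∂x = −n_x/n_z = 0.12065 and ∂z/∂y = −n_y/n_z = 0.30839.
Intercept c from TP1: 554.1 − 77.58 − 216.18 = 260.34.
At (551, 233): z_contact = 66.48 + 71.85 + 260.34 = 398.67 m.
Depth below ground = 513.3 − 398.67 = 114.6 m.

114.6 m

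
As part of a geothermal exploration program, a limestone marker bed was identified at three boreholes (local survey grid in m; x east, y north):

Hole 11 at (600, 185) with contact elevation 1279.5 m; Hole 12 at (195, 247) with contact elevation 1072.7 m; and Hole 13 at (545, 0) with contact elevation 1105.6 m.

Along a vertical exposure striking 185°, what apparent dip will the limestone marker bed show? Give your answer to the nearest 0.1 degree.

Let the plane be z = a·x + b·y + c.
Hole 12−Hole 11: −405a + 62b = −206.8;  Hole 13−Hole 11: −55a − 185b = −173.9.
Solving gives a = 0.62603, b = 0.75388.
Unit vector along 185° is (sin 185°, cos 185°) = (-0.0872, -0.9962).
Slope in that direction = a·(-0.0872) + b·(-0.9962) = −0.80558.
Apparent dip = arctan|0.80558| = 38.9° (true dip is 44.4°, so apparent ≤ true as expected).

38.9°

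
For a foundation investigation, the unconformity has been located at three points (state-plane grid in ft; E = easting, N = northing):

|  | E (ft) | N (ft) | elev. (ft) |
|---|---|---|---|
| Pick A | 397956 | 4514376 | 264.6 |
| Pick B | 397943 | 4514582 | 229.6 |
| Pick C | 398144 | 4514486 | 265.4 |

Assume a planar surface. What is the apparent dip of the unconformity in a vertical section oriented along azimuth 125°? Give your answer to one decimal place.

10.0°

Let the plane be z = a·E + b·N + c.
Pick B−Pick A: −13a + 206b = −35;  Pick C−Pick A: 188a + 110b = 0.8.
Solving gives a = 0.09998, b = −0.16359.
Unit vector along 125° is (sin 125°, cos 125°) = (0.8192, -0.5736).
Slope in that direction = a·(0.8192) + b·(-0.5736) = 0.17573.
Apparent dip = arctan|0.17573| = 10.0° (true dip is 10.9°, so apparent ≤ true as expected).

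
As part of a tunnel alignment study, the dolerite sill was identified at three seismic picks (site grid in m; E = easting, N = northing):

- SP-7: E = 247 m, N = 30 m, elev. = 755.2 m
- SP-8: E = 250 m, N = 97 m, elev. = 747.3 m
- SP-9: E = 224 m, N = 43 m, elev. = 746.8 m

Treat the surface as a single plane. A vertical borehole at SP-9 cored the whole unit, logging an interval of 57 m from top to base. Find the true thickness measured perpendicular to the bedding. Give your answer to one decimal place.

54.3 m

Let the plane be z = a·E + b·N + c.
SP-8−SP-7: 3a + 67b = −7.9;  SP-9−SP-7: −23a + 13b = −8.4.
Solving gives a = 0.29120, b = −0.13095.
|∇z| = √(a²+b²) = 0.31929, so dip δ = arctan(0.31929) = 17.71°.
True thickness = vertical thickness × cos δ = 57 × cos 17.71° = 54.3 m.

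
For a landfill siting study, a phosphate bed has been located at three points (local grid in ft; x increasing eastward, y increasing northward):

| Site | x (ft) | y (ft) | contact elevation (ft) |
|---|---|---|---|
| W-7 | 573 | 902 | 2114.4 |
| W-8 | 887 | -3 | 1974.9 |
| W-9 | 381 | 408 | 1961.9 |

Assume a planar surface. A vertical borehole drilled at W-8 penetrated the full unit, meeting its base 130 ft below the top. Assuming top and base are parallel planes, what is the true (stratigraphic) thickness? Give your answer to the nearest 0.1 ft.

Two edge vectors: W-7→W-8 = (314, -905, -139.5), W-7→W-9 = (-192, -494, -152.5).
Normal n = (W-7→W-8) × (W-7→W-9) = (69099.5, 74669, -328876).
So ∂z/∂x = −n_x/n_z = 0.21011 and ∂z/∂y = −n_y/n_z = 0.22704.
|∇z| = √(a²+b²) = 0.30934, so dip δ = arctan(0.30934) = 17.19°.
True thickness = vertical thickness × cos δ = 130 × cos 17.19° = 124.2 ft.

124.2 ft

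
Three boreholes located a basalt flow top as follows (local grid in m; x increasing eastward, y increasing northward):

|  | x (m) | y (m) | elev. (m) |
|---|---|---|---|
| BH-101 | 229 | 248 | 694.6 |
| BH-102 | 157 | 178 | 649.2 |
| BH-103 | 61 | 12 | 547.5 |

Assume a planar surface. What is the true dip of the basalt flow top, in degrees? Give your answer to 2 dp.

29.77°

Two edge vectors: BH-101→BH-102 = (-72, -70, -45.4), BH-101→BH-103 = (-168, -236, -147.1).
Normal n = (BH-101→BH-102) × (BH-101→BH-103) = (-417.4, -2964, 5232).
So ∂z/∂x = −n_x/n_z = 0.07978 and ∂z/∂y = −n_y/n_z = 0.56651.
Gradient magnitude |∇z| = √(a² + b²) = √(0.00636 + 0.32094) = 0.57210.
True dip = arctan(0.57210) = 29.77°, dipping toward S (azimuth ≈ 188°).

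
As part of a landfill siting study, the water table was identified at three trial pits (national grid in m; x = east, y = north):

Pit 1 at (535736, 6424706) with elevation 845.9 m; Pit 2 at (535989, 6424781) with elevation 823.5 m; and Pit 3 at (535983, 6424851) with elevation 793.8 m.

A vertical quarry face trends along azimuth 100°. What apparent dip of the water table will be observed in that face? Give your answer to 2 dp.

Two edge vectors: Pit 1→Pit 2 = (253, 75, -22.4), Pit 1→Pit 3 = (247, 145, -52.1).
Normal n = (Pit 1→Pit 2) × (Pit 1→Pit 3) = (-659.5, 7648.5, 18160).
So ∂z/∂x = −n_x/n_z = 0.03632 and ∂z/∂y = −n_y/n_z = −0.42117.
Unit vector along 100° is (sin 100°, cos 100°) = (0.9848, -0.1736).
Slope in that direction = a·(0.9848) + b·(-0.1736) = 0.10890.
Apparent dip = arctan|0.10890| = 6.22° (true dip is 22.9°, so apparent ≤ true as expected).

6.22°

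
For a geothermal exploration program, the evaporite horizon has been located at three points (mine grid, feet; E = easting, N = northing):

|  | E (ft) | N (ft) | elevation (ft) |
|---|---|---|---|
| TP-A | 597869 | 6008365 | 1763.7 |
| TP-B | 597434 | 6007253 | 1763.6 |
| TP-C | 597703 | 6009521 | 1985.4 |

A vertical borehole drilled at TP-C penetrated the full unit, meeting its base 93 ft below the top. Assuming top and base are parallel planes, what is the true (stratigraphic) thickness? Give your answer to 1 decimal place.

86.8 ft

Two edge vectors: TP-A→TP-B = (-435, -1112, -0.1), TP-A→TP-C = (-166, 1156, 221.7).
Normal n = (TP-A→TP-B) × (TP-A→TP-C) = (-246414.8, 96456.1, -687452).
So ∂z/∂E = −n_x/n_z = −0.35845 and ∂z/∂N = −n_y/n_z = 0.14031.
|∇z| = √(a²+b²) = 0.38493, so dip δ = arctan(0.38493) = 21.05°.
True thickness = vertical thickness × cos δ = 93 × cos 21.05° = 86.8 ft.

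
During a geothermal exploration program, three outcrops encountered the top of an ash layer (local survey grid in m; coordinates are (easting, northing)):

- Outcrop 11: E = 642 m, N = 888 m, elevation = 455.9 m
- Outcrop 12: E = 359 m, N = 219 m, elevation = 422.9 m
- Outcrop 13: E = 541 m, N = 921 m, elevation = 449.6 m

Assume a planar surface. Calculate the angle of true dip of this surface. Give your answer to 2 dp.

4.11°

Two edge vectors: Outcrop 11→Outcrop 12 = (-283, -669, -33), Outcrop 11→Outcrop 13 = (-101, 33, -6.3).
Normal n = (Outcrop 11→Outcrop 12) × (Outcrop 11→Outcrop 13) = (5303.7, 1550.1, -76908).
So ∂z/∂E = −n_x/n_z = 0.06896 and ∂z/∂N = −n_y/n_z = 0.02016.
Gradient magnitude |∇z| = √(a² + b²) = √(0.00476 + 0.00041) = 0.07185.
True dip = arctan(0.07185) = 4.11°, dipping toward WSW (azimuth ≈ 254°).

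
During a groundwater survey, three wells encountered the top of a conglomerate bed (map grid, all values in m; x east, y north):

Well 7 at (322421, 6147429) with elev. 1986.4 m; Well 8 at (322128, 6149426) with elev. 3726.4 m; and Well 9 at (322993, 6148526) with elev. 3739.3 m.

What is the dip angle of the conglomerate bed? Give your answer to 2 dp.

56.28°

Two edge vectors: Well 7→Well 8 = (-293, 1997, 1740), Well 7→Well 9 = (572, 1097, 1752.9).
Normal n = (Well 7→Well 8) × (Well 7→Well 9) = (1591761.3, 1508879.7, -1463705).
So ∂z/∂x = −n_x/n_z = 1.08749 and ∂z/∂y = −n_y/n_z = 1.03086.
Gradient magnitude |∇z| = √(a² + b²) = √(1.18263 + 1.06268) = 1.49844.
True dip = arctan(1.49844) = 56.28°, dipping toward SW (azimuth ≈ 227°).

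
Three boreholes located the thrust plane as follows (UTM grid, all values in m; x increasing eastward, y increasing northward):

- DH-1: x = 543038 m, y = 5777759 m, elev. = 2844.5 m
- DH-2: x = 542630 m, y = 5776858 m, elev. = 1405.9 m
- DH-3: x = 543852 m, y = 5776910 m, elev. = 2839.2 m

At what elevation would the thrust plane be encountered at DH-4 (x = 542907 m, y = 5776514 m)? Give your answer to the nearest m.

Let the plane be z = a·x + b·y + c.
DH-2−DH-1: −408a − 901b = −1438.6;  DH-3−DH-1: 814a − 849b = −5.3.
Solving gives a = 1.12668026, b = 1.08647553.
Then c = 2844.5 − a·543038 − b·5777759 = −6886379.48.
At (542907, 5776514): z = 611682.6 + 6276041.1 − 6886379.48 = 1344.2 m.

1344 m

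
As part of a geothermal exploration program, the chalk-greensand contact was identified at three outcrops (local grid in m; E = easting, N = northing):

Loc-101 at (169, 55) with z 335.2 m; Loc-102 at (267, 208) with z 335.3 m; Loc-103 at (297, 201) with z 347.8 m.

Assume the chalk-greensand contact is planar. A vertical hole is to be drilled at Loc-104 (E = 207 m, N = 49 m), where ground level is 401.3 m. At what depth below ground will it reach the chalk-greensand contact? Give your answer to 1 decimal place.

Two edge vectors: Loc-101→Loc-102 = (98, 153, 0.1), Loc-101→Loc-103 = (128, 146, 12.6).
Normal n = (Loc-101→Loc-102) × (Loc-101→Loc-103) = (1913.2, -1222, -5276).
So ∂z/∂E = −n_x/n_z = 0.36262 and ∂z/∂N = −n_y/n_z = −0.23161.
Intercept c from Loc-101: 335.2 − 61.28 + 12.74 = 286.66.
At (207, 49): z_contact = 75.06 − 11.35 + 286.66 = 350.37 m.
Depth below ground = 401.3 − 350.37 = 50.9 m.

50.9 m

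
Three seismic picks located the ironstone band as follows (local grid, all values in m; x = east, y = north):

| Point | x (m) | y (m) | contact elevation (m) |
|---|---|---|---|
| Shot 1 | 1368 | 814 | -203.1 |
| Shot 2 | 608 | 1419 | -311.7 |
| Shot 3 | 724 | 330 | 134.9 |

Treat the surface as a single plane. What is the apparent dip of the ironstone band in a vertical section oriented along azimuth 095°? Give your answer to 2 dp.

Two edge vectors: Shot 1→Shot 2 = (-760, 605, -108.6), Shot 1→Shot 3 = (-644, -484, 338).
Normal n = (Shot 1→Shot 2) × (Shot 1→Shot 3) = (151927.6, 326818.4, 757460).
So ∂z/∂x = −n_x/n_z = −0.20058 and ∂z/∂y = −n_y/n_z = −0.43147.
Unit vector along 095° is (sin 95°, cos 95°) = (0.9962, -0.0872).
Slope in that direction = a·(0.9962) + b·(-0.0872) = −0.16221.
Apparent dip = arctan|0.16221| = 9.21° (true dip is 25.4°, so apparent ≤ true as expected).

9.21°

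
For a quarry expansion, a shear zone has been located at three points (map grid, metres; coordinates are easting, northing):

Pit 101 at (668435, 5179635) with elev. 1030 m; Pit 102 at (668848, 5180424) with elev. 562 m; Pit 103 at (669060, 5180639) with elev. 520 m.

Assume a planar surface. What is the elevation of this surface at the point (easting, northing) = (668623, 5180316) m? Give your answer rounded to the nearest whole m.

481 m

Let the plane be z = a·easting + b·northing + c.
Pit 102−Pit 101: 413a + 789b = −468;  Pit 103−Pit 101: 625a + 1004b = −510.
Solving gives a = 0.85993909, b = −1.04328877.
Then c = 1030 − a·668435 − b·5179635 = 4830071.67.
At (668623, 5180316): z = 574975.1 − 5404565.5 + 4830071.67 = 481.2 m.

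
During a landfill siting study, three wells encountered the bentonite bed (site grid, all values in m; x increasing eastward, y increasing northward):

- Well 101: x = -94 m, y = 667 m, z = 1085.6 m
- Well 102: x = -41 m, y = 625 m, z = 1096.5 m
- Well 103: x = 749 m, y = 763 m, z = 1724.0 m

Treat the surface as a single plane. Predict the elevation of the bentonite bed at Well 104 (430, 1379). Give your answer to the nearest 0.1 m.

1879.5 m

Let the plane be z = a·x + b·y + c.
Well 102−Well 101: 53a − 42b = 10.9;  Well 103−Well 101: 843a + 96b = 638.4.
Solving gives a = 0.687983, b = 0.608646.
Then c = 1085.6 − a·-94 − b·667 = 744.30.
At (430, 1379): z = 295.8 + 839.3 + 744.30 = 1879.5 m.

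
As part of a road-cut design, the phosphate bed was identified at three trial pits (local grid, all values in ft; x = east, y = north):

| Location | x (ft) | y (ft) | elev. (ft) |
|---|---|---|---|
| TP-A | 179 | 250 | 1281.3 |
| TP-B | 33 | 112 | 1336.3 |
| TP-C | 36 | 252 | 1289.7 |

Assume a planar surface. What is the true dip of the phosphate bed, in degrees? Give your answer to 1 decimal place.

18.6°

Let the plane be z = a·x + b·y + c.
TP-B−TP-A: −146a − 138b = 55;  TP-C−TP-A: −143a + 2b = 8.4.
Solving gives a = −0.06338, b = −0.33150.
Gradient magnitude |∇z| = √(a² + b²) = √(0.00402 + 0.10989) = 0.33750.
True dip = arctan(0.33750) = 18.6°, dipping toward N (azimuth ≈ 011°).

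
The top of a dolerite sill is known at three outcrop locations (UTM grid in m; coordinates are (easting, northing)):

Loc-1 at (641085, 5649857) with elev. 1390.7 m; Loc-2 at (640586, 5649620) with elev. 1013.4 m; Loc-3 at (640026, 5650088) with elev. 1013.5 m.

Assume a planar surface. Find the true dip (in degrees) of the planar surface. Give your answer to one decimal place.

36.9°

Two edge vectors: Loc-1→Loc-2 = (-499, -237, -377.3), Loc-1→Loc-3 = (-1059, 231, -377.2).
Normal n = (Loc-1→Loc-2) × (Loc-1→Loc-3) = (176552.7, 211337.9, -366252).
So ∂z/∂E = −n_x/n_z = 0.48205 and ∂z/∂N = −n_y/n_z = 0.57703.
Gradient magnitude |∇z| = √(a² + b²) = √(0.23237 + 0.33296) = 0.75189.
True dip = arctan(0.75189) = 36.9°, dipping toward SW (azimuth ≈ 220°).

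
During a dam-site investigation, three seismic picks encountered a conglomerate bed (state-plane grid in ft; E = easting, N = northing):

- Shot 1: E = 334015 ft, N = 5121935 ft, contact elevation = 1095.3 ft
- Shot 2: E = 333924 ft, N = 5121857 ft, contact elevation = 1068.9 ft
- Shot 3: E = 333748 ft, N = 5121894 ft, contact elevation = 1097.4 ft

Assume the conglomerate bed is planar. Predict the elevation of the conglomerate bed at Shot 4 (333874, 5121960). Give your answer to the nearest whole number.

Let the plane be z = a·E + b·N + c.
Shot 2−Shot 1: −91a − 78b = −26.4;  Shot 3−Shot 1: −267a − 41b = 2.1.
Solving gives a = −0.07289851, b = 0.42350980.
Then c = 1095.3 − a·334015 − b·5121935 = −2143745.16.
At (333874, 5121960): z = −24338.9 + 2169200.2 − 2143745.16 = 1116.2 ft.

1116 ft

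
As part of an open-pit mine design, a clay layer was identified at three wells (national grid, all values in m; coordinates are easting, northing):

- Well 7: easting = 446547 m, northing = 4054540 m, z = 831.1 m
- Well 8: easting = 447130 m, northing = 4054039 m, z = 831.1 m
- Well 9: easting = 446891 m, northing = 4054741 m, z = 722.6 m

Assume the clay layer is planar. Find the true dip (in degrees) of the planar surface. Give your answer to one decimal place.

Two edge vectors: Well 7→Well 8 = (583, -501, 0), Well 7→Well 9 = (344, 201, -108.5).
Normal n = (Well 7→Well 8) × (Well 7→Well 9) = (54358.5, 63255.5, 289527).
So ∂z/∂easting = −n_x/n_z = −0.18775 and ∂z/∂northing = −n_y/n_z = −0.21848.
Gradient magnitude |∇z| = √(a² + b²) = √(0.03525 + 0.04773) = 0.28807.
True dip = arctan(0.28807) = 16.1°, dipping toward NE (azimuth ≈ 041°).

16.1°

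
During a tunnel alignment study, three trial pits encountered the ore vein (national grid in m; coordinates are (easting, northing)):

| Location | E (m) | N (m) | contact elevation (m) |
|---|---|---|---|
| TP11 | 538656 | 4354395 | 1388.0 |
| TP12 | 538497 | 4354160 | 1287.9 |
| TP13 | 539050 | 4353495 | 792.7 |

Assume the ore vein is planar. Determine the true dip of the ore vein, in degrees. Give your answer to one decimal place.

Two edge vectors: TP11→TP12 = (-159, -235, -100.1), TP11→TP13 = (394, -900, -595.3).
Normal n = (TP11→TP12) × (TP11→TP13) = (49805.5, -134092.1, 235690).
So ∂z/∂E = −n_x/n_z = −0.21132 and ∂z/∂N = −n_y/n_z = 0.56893.
Gradient magnitude |∇z| = √(a² + b²) = √(0.04466 + 0.32369) = 0.60691.
True dip = arctan(0.60691) = 31.3°, dipping toward SSE (azimuth ≈ 160°).

31.3°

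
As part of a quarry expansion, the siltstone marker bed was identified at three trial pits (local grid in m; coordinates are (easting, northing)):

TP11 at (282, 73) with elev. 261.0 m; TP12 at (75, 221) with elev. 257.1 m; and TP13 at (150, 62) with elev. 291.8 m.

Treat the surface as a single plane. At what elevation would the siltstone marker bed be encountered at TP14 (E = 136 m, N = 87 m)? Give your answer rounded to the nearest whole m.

Two edge vectors: TP11→TP12 = (-207, 148, -3.9), TP11→TP13 = (-132, -11, 30.8).
Normal n = (TP11→TP12) × (TP11→TP13) = (4515.5, 6890.4, 21813).
So ∂z/∂E = −n_x/n_z = −0.20701 and ∂z/∂N = −n_y/n_z = −0.31589.
Intercept c from TP11: 261 + 58.38 + 23.06 = 342.44.
At (136, 87): z = −28.2 − 27.5 + 342.44 = 286.8 m.

287 m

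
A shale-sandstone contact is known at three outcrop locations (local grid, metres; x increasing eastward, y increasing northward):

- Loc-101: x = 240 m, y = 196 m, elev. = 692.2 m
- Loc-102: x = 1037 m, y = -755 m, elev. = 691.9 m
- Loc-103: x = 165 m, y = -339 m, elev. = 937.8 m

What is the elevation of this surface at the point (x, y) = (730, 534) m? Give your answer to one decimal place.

Let the plane be z = a·x + b·y + c.
Loc-102−Loc-101: 797a − 951b = −0.3;  Loc-103−Loc-101: −75a − 535b = 245.6.
Solving gives a = −0.469594, b = −0.393235.
Then c = 692.2 − a·240 − b·196 = 881.98.
At (730, 534): z = −342.8 − 210.0 + 881.98 = 329.2 m.

329.2 m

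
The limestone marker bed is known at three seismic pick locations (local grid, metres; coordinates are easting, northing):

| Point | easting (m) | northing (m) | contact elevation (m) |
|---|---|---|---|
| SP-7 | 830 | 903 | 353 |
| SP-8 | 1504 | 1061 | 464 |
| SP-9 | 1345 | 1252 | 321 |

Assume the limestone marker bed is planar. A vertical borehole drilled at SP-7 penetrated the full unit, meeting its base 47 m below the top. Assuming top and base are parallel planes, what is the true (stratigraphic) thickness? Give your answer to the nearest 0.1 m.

Two edge vectors: SP-7→SP-8 = (674, 158, 111), SP-7→SP-9 = (515, 349, -32).
Normal n = (SP-7→SP-8) × (SP-7→SP-9) = (-43795, 78733, 153856).
So ∂z/∂easting = −n_x/n_z = 0.28465 and ∂z/∂northing = −n_y/n_z = −0.51173.
|∇z| = √(a²+b²) = 0.58557, so dip δ = arctan(0.58557) = 30.35°.
True thickness = vertical thickness × cos δ = 47 × cos 30.35° = 40.6 m.

40.6 m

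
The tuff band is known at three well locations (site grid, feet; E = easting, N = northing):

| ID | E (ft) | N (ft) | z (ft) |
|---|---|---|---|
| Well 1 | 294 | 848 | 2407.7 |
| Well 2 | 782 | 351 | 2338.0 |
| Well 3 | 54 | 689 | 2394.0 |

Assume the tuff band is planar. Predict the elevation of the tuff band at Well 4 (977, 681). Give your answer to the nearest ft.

2373 ft

Two edge vectors: Well 1→Well 2 = (488, -497, -69.7), Well 1→Well 3 = (-240, -159, -13.7).
Normal n = (Well 1→Well 2) × (Well 1→Well 3) = (-4273.4, 23413.6, -196872).
So ∂z/∂E = −n_x/n_z = −0.02171 and ∂z/∂N = −n_y/n_z = 0.11893.
Intercept c from Well 1: 2407.7 + 6.38 − 100.85 = 2313.23.
At (977, 681): z = −21.2 + 81.0 + 2313.23 = 2373.0 ft.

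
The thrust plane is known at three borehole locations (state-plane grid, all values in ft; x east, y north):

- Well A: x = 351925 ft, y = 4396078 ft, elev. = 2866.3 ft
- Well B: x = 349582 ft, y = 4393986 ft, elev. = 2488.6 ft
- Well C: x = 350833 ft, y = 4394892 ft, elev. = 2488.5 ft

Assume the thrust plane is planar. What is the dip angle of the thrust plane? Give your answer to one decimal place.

Let the plane be z = a·x + b·y + c.
Well B−Well A: −2343a − 2092b = −377.7;  Well C−Well A: −1092a − 1186b = −377.8.
Solving gives a = −0.69266, b = 0.95631.
Gradient magnitude |∇z| = √(a² + b²) = √(0.47978 + 0.91453) = 1.18081.
True dip = arctan(1.18081) = 49.7°, dipping toward SE (azimuth ≈ 144°).

49.7°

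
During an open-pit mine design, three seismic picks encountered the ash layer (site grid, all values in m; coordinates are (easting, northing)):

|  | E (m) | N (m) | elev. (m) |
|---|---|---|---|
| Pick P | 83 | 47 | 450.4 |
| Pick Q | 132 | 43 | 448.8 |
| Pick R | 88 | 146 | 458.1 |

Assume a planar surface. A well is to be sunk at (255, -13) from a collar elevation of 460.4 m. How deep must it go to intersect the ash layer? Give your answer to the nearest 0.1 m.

Let the plane be z = a·E + b·N + c.
Pick Q−Pick P: 49a − 4b = −1.6;  Pick R−Pick P: 5a + 99b = 7.7.
Solving gives a = −0.02620, b = 0.07910.
Then c = 450.4 − a·83 − b·47 = 448.86.
At (255, -13): z_contact = −6.68 − 1.03 + 448.86 = 441.15 m.
Depth below ground = 460.4 − 441.15 = 19.3 m.

19.3 m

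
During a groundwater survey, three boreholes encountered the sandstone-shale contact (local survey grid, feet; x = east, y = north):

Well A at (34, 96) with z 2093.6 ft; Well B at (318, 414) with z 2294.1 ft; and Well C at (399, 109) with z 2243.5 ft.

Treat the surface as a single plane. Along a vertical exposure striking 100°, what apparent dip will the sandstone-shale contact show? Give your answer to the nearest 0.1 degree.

Two edge vectors: Well A→Well B = (284, 318, 200.5), Well A→Well C = (365, 13, 149.9).
Normal n = (Well A→Well B) × (Well A→Well C) = (45061.7, 30610.9, -112378).
So ∂z/∂x = −n_x/n_z = 0.40098 and ∂z/∂y = −n_y/n_z = 0.27239.
Unit vector along 100° is (sin 100°, cos 100°) = (0.9848, -0.1736).
Slope in that direction = a·(0.9848) + b·(-0.1736) = 0.34759.
Apparent dip = arctan|0.34759| = 19.2° (true dip is 25.9°, so apparent ≤ true as expected).

19.2°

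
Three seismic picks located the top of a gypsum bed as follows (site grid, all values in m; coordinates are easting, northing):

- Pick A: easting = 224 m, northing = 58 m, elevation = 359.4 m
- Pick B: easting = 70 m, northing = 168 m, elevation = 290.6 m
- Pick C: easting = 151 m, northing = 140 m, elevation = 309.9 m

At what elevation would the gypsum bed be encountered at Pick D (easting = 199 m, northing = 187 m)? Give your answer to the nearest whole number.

285 m

Let the plane be z = a·easting + b·northing + c.
Pick B−Pick A: −154a + 110b = −68.8;  Pick C−Pick A: −73a + 82b = −49.5.
Solving gives a = 0.04276, b = −0.56559.
Then c = 359.4 − a·224 − b·58 = 382.63.
At (199, 187): z = 8.5 − 105.8 + 382.63 = 285.4 m.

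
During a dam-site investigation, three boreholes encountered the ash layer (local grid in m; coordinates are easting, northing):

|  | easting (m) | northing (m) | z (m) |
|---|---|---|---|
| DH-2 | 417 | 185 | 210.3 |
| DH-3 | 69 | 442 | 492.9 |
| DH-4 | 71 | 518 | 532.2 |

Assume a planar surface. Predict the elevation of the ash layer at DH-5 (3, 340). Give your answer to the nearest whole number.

467 m

Let the plane be z = a·easting + b·northing + c.
DH-3−DH-2: −348a + 257b = 282.6;  DH-4−DH-2: −346a + 333b = 321.9.
Solving gives a = −0.42198, b = 0.52821.
Then c = 210.3 − a·417 − b·185 = 288.55.
At (3, 340): z = −1.3 + 179.6 + 288.55 = 466.9 m.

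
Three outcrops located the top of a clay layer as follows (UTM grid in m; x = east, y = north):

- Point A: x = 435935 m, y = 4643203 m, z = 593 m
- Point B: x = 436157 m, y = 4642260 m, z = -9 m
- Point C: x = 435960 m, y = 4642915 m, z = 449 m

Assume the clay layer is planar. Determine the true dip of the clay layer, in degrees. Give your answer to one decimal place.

45.6°

Let the plane be z = a·x + b·y + c.
Point B−Point A: 222a − 943b = −602;  Point C−Point A: 25a − 288b = −144.
Solving gives a = −0.93120, b = 0.41917.
Gradient magnitude |∇z| = √(a² + b²) = √(0.86713 + 0.17570) = 1.02119.
True dip = arctan(1.02119) = 45.6°, dipping toward ESE (azimuth ≈ 114°).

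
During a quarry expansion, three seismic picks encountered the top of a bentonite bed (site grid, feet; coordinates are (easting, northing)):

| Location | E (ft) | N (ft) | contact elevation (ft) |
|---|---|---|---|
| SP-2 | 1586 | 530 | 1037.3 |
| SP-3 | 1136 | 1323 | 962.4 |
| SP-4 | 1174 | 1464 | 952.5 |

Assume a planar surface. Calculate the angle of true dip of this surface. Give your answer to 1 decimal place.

Let the plane be z = a·E + b·N + c.
SP-3−SP-2: −450a + 793b = −74.9;  SP-4−SP-2: −412a + 934b = −84.8.
Solving gives a = 0.02896, b = −0.07802.
Gradient magnitude |∇z| = √(a² + b²) = √(0.00084 + 0.00609) = 0.08322.
True dip = arctan(0.08322) = 4.8°, dipping toward NNW (azimuth ≈ 340°).

4.8°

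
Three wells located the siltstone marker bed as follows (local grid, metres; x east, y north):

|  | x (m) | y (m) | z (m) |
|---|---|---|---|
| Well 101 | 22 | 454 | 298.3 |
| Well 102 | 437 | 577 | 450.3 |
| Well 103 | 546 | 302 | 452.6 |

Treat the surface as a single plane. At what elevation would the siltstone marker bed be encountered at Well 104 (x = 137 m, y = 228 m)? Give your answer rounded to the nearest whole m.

Two edge vectors: Well 101→Well 102 = (415, 123, 152), Well 101→Well 103 = (524, -152, 154.3).
Normal n = (Well 101→Well 102) × (Well 101→Well 103) = (42082.9, 15613.5, -127532).
So ∂z/∂x = −n_x/n_z = 0.32998 and ∂z/∂y = −n_y/n_z = 0.12243.
Intercept c from Well 101: 298.3 − 7.26 − 55.58 = 235.46.
At (137, 228): z = 45.2 + 27.9 + 235.46 = 308.6 m.

309 m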